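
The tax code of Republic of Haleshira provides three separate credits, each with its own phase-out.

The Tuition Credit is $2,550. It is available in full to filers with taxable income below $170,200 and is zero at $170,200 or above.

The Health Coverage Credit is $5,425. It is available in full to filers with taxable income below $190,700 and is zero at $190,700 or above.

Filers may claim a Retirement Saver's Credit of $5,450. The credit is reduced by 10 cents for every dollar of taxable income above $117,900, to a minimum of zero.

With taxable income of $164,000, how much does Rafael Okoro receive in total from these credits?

Tuition Credit: $164,000 is below the $170,200 cutoff, so the full $2,550 applies.
Health Coverage Credit: $164,000 is below the $190,700 cutoff, so the full $5,425 applies.
Retirement Saver's Credit: 10% of the $46,100 excess over $117,900 is $4,610; credit = $5,450 − $4,610 = $840.
Total: $2,550 + $5,425 + $840 = $8,815.

$8,815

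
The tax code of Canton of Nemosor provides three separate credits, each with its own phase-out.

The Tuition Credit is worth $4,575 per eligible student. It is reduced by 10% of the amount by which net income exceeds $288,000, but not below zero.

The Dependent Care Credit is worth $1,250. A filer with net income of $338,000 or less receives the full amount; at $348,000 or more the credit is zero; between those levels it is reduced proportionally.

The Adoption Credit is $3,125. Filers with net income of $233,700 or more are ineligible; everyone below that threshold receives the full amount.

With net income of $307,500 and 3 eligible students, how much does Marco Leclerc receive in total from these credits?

$13,025

Tuition Credit: base = 3 × $4,575 = $13,725. 10% of the $19,500 excess over $288,000 is $1,950; credit = $13,725 − $1,950 = $11,775.
Dependent Care Credit: $307,500 is at or below the $338,000 threshold, so the full $1,250 applies.
Adoption Credit: $307,500 meets or exceeds the $233,700 cutoff, so the credit is $0.
Total: $11,775 + $1,250 + $0 = $13,025.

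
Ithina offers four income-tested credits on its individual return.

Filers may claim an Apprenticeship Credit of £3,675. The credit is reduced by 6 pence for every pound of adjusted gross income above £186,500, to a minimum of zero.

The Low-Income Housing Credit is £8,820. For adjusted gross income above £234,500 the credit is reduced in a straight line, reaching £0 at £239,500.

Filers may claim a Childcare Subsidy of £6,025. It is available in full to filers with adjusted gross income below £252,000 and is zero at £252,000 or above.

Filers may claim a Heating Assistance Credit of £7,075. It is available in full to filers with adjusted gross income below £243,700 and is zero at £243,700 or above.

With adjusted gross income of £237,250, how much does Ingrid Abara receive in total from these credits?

£17,699

Apprenticeship Credit: 6% of the £50,750 excess over £186,500 is £3,045; credit = £3,675 − £3,045 = £630.
Low-Income Housing Credit: £237,250 is £2,750 into a £5,000 phase-out range, leaving 2,250/5,000 of the credit: £8,820 × 2,250/5,000 = £3,969.
Childcare Subsidy: £237,250 is below the £252,000 cutoff, so the full £6,025 applies.
Heating Assistance Credit: £237,250 is below the £243,700 cutoff, so the full £7,075 applies.
Total: £630 + £3,969 + £6,025 + £7,075 = £17,699.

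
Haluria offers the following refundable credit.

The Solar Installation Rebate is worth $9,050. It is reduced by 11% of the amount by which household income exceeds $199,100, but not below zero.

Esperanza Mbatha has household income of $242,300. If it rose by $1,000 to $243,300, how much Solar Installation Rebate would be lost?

At $242,300 — 11% of the $43,200 excess over $199,100 is $4,752; credit = $9,050 − $4,752 = $4,298.
At $243,300 — 11% of the $44,200 excess over $199,100 is $4,862; credit = $9,050 − $4,862 = $4,188.
Lost: $4,298 − $4,188 = $110.

$110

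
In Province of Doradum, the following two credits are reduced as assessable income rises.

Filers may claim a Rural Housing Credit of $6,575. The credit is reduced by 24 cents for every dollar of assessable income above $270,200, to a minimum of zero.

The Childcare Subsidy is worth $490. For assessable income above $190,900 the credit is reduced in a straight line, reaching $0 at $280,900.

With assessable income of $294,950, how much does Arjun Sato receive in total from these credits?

Rural Housing Credit: 24% of the $24,750 excess over $270,200 is $5,940; credit = $6,575 − $5,940 = $635.
Childcare Subsidy: $294,950 is at or above $280,900, so the credit is $0.
Total: $635 + $0 = $635.

$635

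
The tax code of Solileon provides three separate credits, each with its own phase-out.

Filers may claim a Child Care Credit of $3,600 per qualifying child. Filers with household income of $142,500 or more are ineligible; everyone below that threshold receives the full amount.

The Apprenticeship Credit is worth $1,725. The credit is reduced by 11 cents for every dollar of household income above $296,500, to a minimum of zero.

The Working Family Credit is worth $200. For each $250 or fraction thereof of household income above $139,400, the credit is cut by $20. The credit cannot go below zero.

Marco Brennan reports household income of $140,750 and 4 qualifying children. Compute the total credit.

Child Care Credit: base = 4 × $3,600 = $14,400. $140,750 is below the $142,500 cutoff, so the full $14,400 applies.
Apprenticeship Credit: $140,750 is at or below the $296,500 threshold, so the full $1,725 applies.
Working Family Credit: income exceeds $139,400 by $1,350, which is 6 full-or-partial $250 increments; reduction = 6 × $20 = $120, leaving $80.
Total: $14,400 + $1,725 + $80 = $16,205.

$16,205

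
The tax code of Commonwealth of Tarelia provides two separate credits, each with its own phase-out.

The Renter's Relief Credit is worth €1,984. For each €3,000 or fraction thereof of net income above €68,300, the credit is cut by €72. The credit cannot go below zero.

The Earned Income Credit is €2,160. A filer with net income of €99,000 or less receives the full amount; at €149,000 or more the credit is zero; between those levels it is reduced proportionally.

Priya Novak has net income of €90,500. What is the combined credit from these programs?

€3,568

Renter's Relief Credit: income exceeds €68,300 by €22,200, which is 8 full-or-partial €3,000 increments; reduction = 8 × €72 = €576, leaving €1,408.
Earned Income Credit: €90,500 is at or below the €99,000 threshold, so the full €2,160 applies.
Total: €1,408 + €2,160 = €3,568.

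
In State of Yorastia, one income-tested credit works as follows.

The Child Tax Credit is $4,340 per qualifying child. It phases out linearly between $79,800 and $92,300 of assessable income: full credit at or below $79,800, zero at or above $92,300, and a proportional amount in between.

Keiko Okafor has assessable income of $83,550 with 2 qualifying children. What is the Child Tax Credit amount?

Child Tax Credit: base = 2 × $4,340 = $8,680. $83,550 is $3,750 into a $12,500 phase-out range, leaving 8,750/12,500 of the credit: $8,680 × 8,750/12,500 = $6,076.

$6,076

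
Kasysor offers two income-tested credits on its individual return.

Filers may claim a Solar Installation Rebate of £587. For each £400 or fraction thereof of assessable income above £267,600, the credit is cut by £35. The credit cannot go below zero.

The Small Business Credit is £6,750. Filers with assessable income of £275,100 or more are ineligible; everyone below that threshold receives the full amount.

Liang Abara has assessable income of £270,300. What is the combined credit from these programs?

Solar Installation Rebate: income exceeds £267,600 by £2,700, which is 7 full-or-partial £400 increments; reduction = 7 × £35 = £245, leaving £342.
Small Business Credit: £270,300 is below the £275,100 cutoff, so the full £6,750 applies.
Total: £342 + £6,750 = £7,092.

£7,092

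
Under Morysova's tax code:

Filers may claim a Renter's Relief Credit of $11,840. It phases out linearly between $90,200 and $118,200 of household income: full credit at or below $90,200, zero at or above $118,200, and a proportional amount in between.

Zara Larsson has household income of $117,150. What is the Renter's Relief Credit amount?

$444

Renter's Relief Credit: $117,150 is $26,950 into a $28,000 phase-out range, leaving 1,050/28,000 of the credit: $11,840 × 1,050/28,000 = $444.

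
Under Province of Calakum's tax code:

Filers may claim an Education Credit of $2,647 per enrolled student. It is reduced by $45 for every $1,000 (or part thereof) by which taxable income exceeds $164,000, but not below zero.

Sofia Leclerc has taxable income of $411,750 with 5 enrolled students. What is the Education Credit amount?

Education Credit: base = 5 × $2,647 = $13,235. income exceeds $164,000 by $247,750, which is 248 full-or-partial $1,000 increments; reduction = 248 × $45 = $11,160, leaving $2,075.

$2,075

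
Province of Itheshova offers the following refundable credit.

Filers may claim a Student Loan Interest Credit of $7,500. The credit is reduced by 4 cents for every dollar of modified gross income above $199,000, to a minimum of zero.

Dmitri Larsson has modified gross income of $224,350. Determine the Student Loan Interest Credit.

Student Loan Interest Credit: 4% of the $25,350 excess over $199,000 is $1,014; credit = $7,500 − $1,014 = $6,486.

$6,486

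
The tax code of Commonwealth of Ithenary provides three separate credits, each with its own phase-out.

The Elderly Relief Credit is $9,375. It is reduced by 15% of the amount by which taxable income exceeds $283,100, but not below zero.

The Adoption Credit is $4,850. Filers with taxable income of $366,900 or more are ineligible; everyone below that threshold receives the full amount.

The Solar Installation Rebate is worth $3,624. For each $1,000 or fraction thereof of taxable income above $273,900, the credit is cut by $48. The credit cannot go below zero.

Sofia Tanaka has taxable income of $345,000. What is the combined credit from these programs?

$5,108

Elderly Relief Credit: 15% of the $61,900 excess over $283,100 is $9,285; credit = $9,375 − $9,285 = $90.
Adoption Credit: $345,000 is below the $366,900 cutoff, so the full $4,850 applies.
Solar Installation Rebate: income exceeds $273,900 by $71,100, which is 72 full-or-partial $1,000 increments; reduction = 72 × $48 = $3,456, leaving $168.
Total: $90 + $4,850 + $168 = $5,108.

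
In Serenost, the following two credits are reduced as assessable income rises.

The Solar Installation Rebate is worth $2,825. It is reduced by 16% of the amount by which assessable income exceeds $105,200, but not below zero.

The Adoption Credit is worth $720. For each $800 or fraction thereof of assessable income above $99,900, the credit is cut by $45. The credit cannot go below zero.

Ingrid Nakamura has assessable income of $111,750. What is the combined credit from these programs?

$1,822

Solar Installation Rebate: 16% of the $6,550 excess over $105,200 is $1,048; credit = $2,825 − $1,048 = $1,777.
Adoption Credit: income exceeds $99,900 by $11,850, which is 15 full-or-partial $800 increments; reduction = 15 × $45 = $675, leaving $45.
Total: $1,777 + $45 = $1,822.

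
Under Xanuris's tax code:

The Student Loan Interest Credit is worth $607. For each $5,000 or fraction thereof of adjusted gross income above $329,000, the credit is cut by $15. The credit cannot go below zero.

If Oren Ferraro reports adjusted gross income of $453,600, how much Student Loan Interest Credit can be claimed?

Student Loan Interest Credit: income exceeds $329,000 by $124,600, which is 25 full-or-partial $5,000 increments; reduction = 25 × $15 = $375, leaving $232.

$232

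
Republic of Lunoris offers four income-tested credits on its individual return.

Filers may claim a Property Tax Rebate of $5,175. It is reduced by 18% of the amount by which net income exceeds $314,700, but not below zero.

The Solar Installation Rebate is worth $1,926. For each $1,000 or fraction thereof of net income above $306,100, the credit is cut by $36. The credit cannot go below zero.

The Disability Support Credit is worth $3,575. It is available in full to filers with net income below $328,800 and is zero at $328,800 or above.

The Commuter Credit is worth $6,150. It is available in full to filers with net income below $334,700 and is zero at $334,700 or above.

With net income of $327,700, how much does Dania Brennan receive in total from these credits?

$13,694

Property Tax Rebate: 18% of the $13,000 excess over $314,700 is $2,340; credit = $5,175 − $2,340 = $2,835.
Solar Installation Rebate: income exceeds $306,100 by $21,600, which is 22 full-or-partial $1,000 increments; reduction = 22 × $36 = $792, leaving $1,134.
Disability Support Credit: $327,700 is below the $328,800 cutoff, so the full $3,575 applies.
Commuter Credit: $327,700 is below the $334,700 cutoff, so the full $6,150 applies.
Total: $2,835 + $1,134 + $3,575 + $6,150 = $13,694.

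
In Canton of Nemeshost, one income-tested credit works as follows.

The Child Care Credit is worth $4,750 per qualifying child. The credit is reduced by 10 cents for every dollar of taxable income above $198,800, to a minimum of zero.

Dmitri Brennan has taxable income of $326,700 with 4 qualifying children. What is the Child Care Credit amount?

Child Care Credit: base = 4 × $4,750 = $19,000. 10% of the $127,900 excess over $198,800 is $12,790; credit = $19,000 − $12,790 = $6,210.

$6,210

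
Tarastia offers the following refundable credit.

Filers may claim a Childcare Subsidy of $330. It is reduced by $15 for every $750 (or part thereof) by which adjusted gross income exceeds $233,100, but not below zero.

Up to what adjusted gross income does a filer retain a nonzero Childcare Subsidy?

$248,850

After 21 increments the reduction is 21 × $15 = $315, leaving $15; one more increment wipes it out. Increment 21 ends at excess 21 × $750 = $15,750, so the highest qualifying income is $233,100 + $15,750 = $248,850.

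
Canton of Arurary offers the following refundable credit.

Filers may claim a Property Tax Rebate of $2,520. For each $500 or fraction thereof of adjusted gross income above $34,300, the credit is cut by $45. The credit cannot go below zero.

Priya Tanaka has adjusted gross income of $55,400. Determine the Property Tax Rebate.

$585

Property Tax Rebate: income exceeds $34,300 by $21,100, which is 43 full-or-partial $500 increments; reduction = 43 × $45 = $1,935, leaving $585.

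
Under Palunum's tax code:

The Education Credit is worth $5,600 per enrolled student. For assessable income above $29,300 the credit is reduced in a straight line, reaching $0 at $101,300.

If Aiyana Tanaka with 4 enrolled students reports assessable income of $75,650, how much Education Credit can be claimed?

$7,980

Education Credit: base = 4 × $5,600 = $22,400. $75,650 is $46,350 into a $72,000 phase-out range, leaving 25,650/72,000 of the credit: $22,400 × 25,650/72,000 = $7,980.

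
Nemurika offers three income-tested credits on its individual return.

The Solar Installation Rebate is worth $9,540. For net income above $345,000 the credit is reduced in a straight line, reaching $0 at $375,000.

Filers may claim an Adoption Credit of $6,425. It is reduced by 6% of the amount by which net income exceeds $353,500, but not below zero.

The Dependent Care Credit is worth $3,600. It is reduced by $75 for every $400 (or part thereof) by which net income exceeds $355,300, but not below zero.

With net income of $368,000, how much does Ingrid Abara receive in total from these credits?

Solar Installation Rebate: $368,000 is $23,000 into a $30,000 phase-out range, leaving 7,000/30,000 of the credit: $9,540 × 7,000/30,000 = $2,226.
Adoption Credit: 6% of the $14,500 excess over $353,500 is $870; credit = $6,425 − $870 = $5,555.
Dependent Care Credit: income exceeds $355,300 by $12,700, which is 32 full-or-partial $400 increments; reduction = 32 × $75 = $2,400, leaving $1,200.
Total: $2,226 + $5,555 + $1,200 = $8,981.

$8,981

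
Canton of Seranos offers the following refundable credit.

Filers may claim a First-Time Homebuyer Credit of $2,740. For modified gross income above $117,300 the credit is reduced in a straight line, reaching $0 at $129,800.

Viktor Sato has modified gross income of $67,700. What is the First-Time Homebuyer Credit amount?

$2,740

First-Time Homebuyer Credit: $67,700 is at or below the $117,300 threshold, so the full $2,740 applies.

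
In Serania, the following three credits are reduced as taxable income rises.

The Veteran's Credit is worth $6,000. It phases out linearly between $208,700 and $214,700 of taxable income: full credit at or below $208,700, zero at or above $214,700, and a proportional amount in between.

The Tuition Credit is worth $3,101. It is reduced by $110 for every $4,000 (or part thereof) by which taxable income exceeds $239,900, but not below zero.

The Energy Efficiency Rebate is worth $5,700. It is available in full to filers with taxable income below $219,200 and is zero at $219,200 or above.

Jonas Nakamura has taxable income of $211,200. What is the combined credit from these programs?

Veteran's Credit: $211,200 is $2,500 into a $6,000 phase-out range, leaving 3,500/6,000 of the credit: $6,000 × 3,500/6,000 = $3,500.
Tuition Credit: $211,200 is at or below the $239,900 threshold, so the full $3,101 applies.
Energy Efficiency Rebate: $211,200 is below the $219,200 cutoff, so the full $5,700 applies.
Total: $3,500 + $3,101 + $5,700 = $12,301.

$12,301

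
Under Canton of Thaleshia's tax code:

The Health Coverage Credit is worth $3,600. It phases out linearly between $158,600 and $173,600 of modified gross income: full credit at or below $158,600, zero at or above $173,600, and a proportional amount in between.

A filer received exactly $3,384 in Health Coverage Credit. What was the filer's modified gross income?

$3,384 is 3,384/3,600 of the full $3,600, so 216/3,600 of the $15,000 range has been used: income = $158,600 + $15,000 × 216/3,600 = $159,500.

$159,500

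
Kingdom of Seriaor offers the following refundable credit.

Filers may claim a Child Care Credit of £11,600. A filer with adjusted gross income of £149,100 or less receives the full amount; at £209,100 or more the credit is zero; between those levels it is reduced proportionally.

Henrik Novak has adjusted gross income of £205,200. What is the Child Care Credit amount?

£754

Child Care Credit: £205,200 is £56,100 into a £60,000 phase-out range, leaving 3,900/60,000 of the credit: £11,600 × 3,900/60,000 = £754.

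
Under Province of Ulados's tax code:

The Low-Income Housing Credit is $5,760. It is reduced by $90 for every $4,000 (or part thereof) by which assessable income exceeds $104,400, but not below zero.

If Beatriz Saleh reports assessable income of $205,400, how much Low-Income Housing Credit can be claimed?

Low-Income Housing Credit: income exceeds $104,400 by $101,000, which is 26 full-or-partial $4,000 increments; reduction = 26 × $90 = $2,340, leaving $3,420.

$3,420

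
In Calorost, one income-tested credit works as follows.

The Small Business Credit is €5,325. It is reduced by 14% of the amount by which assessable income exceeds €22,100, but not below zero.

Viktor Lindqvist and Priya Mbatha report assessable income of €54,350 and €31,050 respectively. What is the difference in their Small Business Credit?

Viktor (€54,350): Small Business Credit: 14% of the €32,250 excess over €22,100 is €4,515; credit = €5,325 − €4,515 = €810.
Priya (€31,050): Small Business Credit: 14% of the €8,950 excess over €22,100 is €1,253; credit = €5,325 − €1,253 = €4,072.
Difference: |€810 − €4,072| = €3,262.

€3,262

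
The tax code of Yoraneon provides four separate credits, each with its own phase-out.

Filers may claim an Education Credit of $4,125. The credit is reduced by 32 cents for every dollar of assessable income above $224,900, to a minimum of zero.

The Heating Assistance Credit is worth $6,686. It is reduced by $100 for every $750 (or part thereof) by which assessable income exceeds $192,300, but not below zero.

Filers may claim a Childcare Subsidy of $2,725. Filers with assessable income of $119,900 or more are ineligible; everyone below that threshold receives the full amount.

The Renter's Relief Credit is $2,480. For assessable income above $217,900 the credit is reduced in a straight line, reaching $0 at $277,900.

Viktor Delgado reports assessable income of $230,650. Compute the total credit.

$5,724

Education Credit: 32% of the $5,750 excess over $224,900 is $1,840; credit = $4,125 − $1,840 = $2,285.
Heating Assistance Credit: income exceeds $192,300 by $38,350, which is 52 full-or-partial $750 increments; reduction = 52 × $100 = $5,200, leaving $1,486.
Childcare Subsidy: $230,650 meets or exceeds the $119,900 cutoff, so the credit is $0.
Renter's Relief Credit: $230,650 is $12,750 into a $60,000 phase-out range, leaving 47,250/60,000 of the credit: $2,480 × 47,250/60,000 = $1,953.
Total: $2,285 + $1,486 + $0 + $1,953 = $5,724.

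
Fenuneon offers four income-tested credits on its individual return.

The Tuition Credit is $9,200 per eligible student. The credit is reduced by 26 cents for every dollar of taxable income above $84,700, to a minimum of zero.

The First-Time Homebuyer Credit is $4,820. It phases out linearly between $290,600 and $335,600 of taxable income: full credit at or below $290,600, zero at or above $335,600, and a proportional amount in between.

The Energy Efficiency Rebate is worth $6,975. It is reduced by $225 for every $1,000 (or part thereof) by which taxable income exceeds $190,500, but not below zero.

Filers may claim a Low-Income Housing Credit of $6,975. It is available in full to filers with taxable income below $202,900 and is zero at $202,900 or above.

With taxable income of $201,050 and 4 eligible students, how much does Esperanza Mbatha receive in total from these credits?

Tuition Credit: base = 4 × $9,200 = $36,800. 26% of the $116,350 excess over $84,700 is $30,251; credit = $36,800 − $30,251 = $6,549.
First-Time Homebuyer Credit: $201,050 is at or below the $290,600 threshold, so the full $4,820 applies.
Energy Efficiency Rebate: income exceeds $190,500 by $10,550, which is 11 full-or-partial $1,000 increments; reduction = 11 × $225 = $2,475, leaving $4,500.
Low-Income Housing Credit: $201,050 is below the $202,900 cutoff, so the full $6,975 applies.
Total: $6,549 + $4,820 + $4,500 + $6,975 = $22,844.

$22,844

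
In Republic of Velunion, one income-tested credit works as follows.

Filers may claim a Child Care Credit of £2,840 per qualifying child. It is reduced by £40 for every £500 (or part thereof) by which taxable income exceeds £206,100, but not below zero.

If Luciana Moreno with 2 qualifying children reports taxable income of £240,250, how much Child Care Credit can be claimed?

Child Care Credit: base = 2 × £2,840 = £5,680. income exceeds £206,100 by £34,150, which is 69 full-or-partial £500 increments; reduction = 69 × £40 = £2,760, leaving £2,920.

£2,920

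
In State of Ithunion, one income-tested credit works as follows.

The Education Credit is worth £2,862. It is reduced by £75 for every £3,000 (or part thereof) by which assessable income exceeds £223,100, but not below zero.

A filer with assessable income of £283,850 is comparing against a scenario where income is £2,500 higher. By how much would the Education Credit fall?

At £283,850 — income exceeds £223,100 by £60,750, which is 21 full-or-partial £3,000 increments; reduction = 21 × £75 = £1,575, leaving £1,287.
At £286,350 — income exceeds £223,100 by £63,250, which is 22 full-or-partial £3,000 increments; reduction = 22 × £75 = £1,650, leaving £1,212.
Lost: £1,287 − £1,212 = £75.

£75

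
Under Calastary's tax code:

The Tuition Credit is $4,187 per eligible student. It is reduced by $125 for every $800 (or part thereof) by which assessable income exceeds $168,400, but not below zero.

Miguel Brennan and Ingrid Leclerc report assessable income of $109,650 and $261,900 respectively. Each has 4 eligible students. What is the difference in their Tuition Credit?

$14,625

Miguel ($109,650): Tuition Credit: base = 4 × $4,187 = $16,748. $109,650 is at or below the $168,400 threshold, so the full $16,748 applies.
Ingrid ($261,900): Tuition Credit: base = 4 × $4,187 = $16,748. income exceeds $168,400 by $93,500, which is 117 full-or-partial $800 increments; reduction = 117 × $125 = $14,625, leaving $2,123.
Difference: |$16,748 − $2,123| = $14,625.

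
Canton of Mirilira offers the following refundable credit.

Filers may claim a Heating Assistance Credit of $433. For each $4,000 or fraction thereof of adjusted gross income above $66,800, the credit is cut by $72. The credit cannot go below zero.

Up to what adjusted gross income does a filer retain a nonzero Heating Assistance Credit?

After 6 increments the reduction is 6 × $72 = $432, leaving $1; one more increment wipes it out. Increment 6 ends at excess 6 × $4,000 = $24,000, so the highest qualifying income is $66,800 + $24,000 = $90,800.

$90,800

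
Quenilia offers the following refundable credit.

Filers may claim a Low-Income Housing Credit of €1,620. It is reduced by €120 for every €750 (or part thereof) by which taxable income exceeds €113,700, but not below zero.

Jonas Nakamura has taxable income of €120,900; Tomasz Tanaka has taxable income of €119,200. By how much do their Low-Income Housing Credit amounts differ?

€240

Jonas (€120,900): Low-Income Housing Credit: income exceeds €113,700 by €7,200, which is 10 full-or-partial €750 increments; reduction = 10 × €120 = €1,200, leaving €420.
Tomasz (€119,200): Low-Income Housing Credit: income exceeds €113,700 by €5,500, which is 8 full-or-partial €750 increments; reduction = 8 × €120 = €960, leaving €660.
Difference: |€420 − €660| = €240.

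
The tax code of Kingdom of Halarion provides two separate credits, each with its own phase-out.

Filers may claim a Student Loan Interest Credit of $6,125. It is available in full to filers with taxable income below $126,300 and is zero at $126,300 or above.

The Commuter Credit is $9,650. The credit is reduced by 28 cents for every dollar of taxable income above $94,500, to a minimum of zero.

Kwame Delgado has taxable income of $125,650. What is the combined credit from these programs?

Student Loan Interest Credit: $125,650 is below the $126,300 cutoff, so the full $6,125 applies.
Commuter Credit: 28% of the $31,150 excess over $94,500 is $8,722; credit = $9,650 − $8,722 = $928.
Total: $6,125 + $928 = $7,053.

$7,053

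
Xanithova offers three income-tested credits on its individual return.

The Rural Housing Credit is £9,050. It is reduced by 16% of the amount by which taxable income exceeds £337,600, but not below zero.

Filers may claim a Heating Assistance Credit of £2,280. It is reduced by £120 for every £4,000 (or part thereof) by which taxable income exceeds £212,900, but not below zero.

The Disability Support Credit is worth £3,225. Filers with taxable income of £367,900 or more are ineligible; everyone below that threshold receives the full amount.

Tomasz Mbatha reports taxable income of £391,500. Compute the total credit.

Rural Housing Credit: 16% of the £53,900 excess over £337,600 is £8,624; credit = £9,050 − £8,624 = £426.
Heating Assistance Credit: income exceeds £212,900 by £178,600 → 45 increments × £120 = £5,400 ≥ base, so the credit is £0.
Disability Support Credit: £391,500 meets or exceeds the £367,900 cutoff, so the credit is £0.
Total: £426 + £0 + £0 = £426.

£426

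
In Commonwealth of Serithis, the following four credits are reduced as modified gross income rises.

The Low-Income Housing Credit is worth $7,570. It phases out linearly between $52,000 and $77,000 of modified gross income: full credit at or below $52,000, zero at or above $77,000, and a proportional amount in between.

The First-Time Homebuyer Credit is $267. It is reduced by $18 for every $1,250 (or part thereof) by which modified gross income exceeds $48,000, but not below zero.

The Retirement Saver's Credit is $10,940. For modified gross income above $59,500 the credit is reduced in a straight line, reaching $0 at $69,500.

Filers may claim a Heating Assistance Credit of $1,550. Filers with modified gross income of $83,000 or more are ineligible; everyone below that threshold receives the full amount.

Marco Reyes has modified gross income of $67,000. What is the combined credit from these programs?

$7,313

Low-Income Housing Credit: $67,000 is $15,000 into a $25,000 phase-out range, leaving 10,000/25,000 of the credit: $7,570 × 10,000/25,000 = $3,028.
First-Time Homebuyer Credit: income exceeds $48,000 by $19,000 → 16 increments × $18 = $288 ≥ base, so the credit is $0.
Retirement Saver's Credit: $67,000 is $7,500 into a $10,000 phase-out range, leaving 2,500/10,000 of the credit: $10,940 × 2,500/10,000 = $2,735.
Heating Assistance Credit: $67,000 is below the $83,000 cutoff, so the full $1,550 applies.
Total: $3,028 + $0 + $2,735 + $1,550 = $7,313.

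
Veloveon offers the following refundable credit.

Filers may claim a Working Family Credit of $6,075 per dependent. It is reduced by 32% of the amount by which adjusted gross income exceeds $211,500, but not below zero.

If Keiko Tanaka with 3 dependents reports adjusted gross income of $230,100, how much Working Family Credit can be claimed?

$12,273

Working Family Credit: base = 3 × $6,075 = $18,225. 32% of the $18,600 excess over $211,500 is $5,952; credit = $18,225 − $5,952 = $12,273.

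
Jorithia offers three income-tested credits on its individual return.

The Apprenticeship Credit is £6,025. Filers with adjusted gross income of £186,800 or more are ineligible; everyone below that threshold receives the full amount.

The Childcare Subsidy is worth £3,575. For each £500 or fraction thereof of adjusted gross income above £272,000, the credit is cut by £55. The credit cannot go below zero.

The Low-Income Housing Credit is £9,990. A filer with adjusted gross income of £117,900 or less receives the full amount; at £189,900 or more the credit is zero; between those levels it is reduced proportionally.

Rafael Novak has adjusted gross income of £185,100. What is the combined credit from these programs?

Apprenticeship Credit: £185,100 is below the £186,800 cutoff, so the full £6,025 applies.
Childcare Subsidy: £185,100 is at or below the £272,000 threshold, so the full £3,575 applies.
Low-Income Housing Credit: £185,100 is £67,200 into a £72,000 phase-out range, leaving 4,800/72,000 of the credit: £9,990 × 4,800/72,000 = £666.
Total: £6,025 + £3,575 + £666 = £10,266.

£10,266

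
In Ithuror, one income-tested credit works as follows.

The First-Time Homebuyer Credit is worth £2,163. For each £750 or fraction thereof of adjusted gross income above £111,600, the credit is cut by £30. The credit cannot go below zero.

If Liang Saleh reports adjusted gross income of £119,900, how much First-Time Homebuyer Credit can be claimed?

£1,803

First-Time Homebuyer Credit: income exceeds £111,600 by £8,300, which is 12 full-or-partial £750 increments; reduction = 12 × £30 = £360, leaving £1,803.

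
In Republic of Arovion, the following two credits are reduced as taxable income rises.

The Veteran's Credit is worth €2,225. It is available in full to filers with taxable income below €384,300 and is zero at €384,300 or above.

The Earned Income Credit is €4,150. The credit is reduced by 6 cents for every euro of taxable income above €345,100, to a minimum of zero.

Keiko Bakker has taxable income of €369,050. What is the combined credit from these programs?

Veteran's Credit: €369,050 is below the €384,300 cutoff, so the full €2,225 applies.
Earned Income Credit: 6% of the €23,950 excess over €345,100 is €1,437; credit = €4,150 − €1,437 = €2,713.
Total: €2,225 + €2,713 = €4,938.

€4,938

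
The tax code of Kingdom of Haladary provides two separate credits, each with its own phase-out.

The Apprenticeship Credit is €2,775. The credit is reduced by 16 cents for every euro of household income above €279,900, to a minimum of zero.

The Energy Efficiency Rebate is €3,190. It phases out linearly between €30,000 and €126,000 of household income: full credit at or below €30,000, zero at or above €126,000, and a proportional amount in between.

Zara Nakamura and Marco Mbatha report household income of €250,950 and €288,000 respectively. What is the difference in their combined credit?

€1,296

Zara (€250,950): Apprenticeship Credit: €250,950 is at or below the €279,900 threshold, so the full €2,775 applies. Energy Efficiency Rebate: €250,950 is at or above €126,000, so the credit is €0. total €2,775 + €0 = €2,775
Marco (€288,000): Apprenticeship Credit: 16% of the €8,100 excess over €279,900 is €1,296; credit = €2,775 − €1,296 = €1,479. Energy Efficiency Rebate: €288,000 is at or above €126,000, so the credit is €0. total €1,479 + €0 = €1,479
Difference: |€2,775 − €1,479| = €1,296.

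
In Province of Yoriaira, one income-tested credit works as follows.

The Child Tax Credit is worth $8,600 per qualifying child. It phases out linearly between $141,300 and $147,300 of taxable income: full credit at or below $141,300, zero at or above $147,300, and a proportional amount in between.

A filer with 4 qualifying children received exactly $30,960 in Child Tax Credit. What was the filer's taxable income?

Full credit = 4 × $8,600 = $34,400.
$30,960 is 30,960/34,400 of the full $34,400, so 3,440/34,400 of the $6,000 range has been used: income = $141,300 + $6,000 × 3,440/34,400 = $141,900.

$141,900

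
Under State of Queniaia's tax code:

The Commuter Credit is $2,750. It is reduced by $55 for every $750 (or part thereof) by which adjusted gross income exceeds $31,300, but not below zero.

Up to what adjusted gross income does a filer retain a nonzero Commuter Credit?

After 49 increments the reduction is 49 × $55 = $2,695, leaving $55; one more increment wipes it out. Increment 49 ends at excess 49 × $750 = $36,750, so the highest qualifying income is $31,300 + $36,750 = $68,050.

$68,050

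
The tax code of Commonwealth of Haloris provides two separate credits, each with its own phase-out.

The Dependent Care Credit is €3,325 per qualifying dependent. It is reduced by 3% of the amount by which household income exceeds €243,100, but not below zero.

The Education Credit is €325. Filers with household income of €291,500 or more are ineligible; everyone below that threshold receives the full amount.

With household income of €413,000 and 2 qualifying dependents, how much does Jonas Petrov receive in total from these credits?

Dependent Care Credit: base = 2 × €3,325 = €6,650. 3% of the €169,900 excess over €243,100 is €5,097; credit = €6,650 − €5,097 = €1,553.
Education Credit: €413,000 meets or exceeds the €291,500 cutoff, so the credit is €0.
Total: €1,553 + €0 = €1,553.

€1,553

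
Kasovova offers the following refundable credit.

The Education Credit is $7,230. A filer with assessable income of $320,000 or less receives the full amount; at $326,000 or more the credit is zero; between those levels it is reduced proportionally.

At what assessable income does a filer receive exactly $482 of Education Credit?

$325,600

$482 is 482/7,230 of the full $7,230, so 6,748/7,230 of the $6,000 range has been used: income = $320,000 + $6,000 × 6,748/7,230 = $325,600.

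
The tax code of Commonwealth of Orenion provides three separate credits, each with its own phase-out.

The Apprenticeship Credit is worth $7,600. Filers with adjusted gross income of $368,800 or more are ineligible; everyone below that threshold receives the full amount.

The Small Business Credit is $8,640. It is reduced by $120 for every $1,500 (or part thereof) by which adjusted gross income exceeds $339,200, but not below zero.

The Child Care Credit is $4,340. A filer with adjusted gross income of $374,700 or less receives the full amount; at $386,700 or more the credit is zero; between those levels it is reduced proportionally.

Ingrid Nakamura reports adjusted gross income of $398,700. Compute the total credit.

Apprenticeship Credit: $398,700 meets or exceeds the $368,800 cutoff, so the credit is $0.
Small Business Credit: income exceeds $339,200 by $59,500, which is 40 full-or-partial $1,500 increments; reduction = 40 × $120 = $4,800, leaving $3,840.
Child Care Credit: $398,700 is at or above $386,700, so the credit is $0.
Total: $0 + $3,840 + $0 = $3,840.

$3,840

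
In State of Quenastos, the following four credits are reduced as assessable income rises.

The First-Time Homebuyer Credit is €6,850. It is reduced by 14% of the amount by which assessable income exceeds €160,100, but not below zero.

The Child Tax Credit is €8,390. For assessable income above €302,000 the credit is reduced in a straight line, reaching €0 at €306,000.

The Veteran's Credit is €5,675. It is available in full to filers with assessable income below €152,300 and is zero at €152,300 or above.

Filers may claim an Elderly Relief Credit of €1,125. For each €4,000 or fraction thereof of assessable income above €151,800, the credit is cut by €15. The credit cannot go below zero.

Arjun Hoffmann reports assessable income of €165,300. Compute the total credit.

First-Time Homebuyer Credit: 14% of the €5,200 excess over €160,100 is €728; credit = €6,850 − €728 = €6,122.
Child Tax Credit: €165,300 is at or below the €302,000 threshold, so the full €8,390 applies.
Veteran's Credit: €165,300 meets or exceeds the €152,300 cutoff, so the credit is €0.
Elderly Relief Credit: income exceeds €151,800 by €13,500, which is 4 full-or-partial €4,000 increments; reduction = 4 × €15 = €60, leaving €1,065.
Total: €6,122 + €8,390 + €0 + €1,065 = €15,577.

€15,577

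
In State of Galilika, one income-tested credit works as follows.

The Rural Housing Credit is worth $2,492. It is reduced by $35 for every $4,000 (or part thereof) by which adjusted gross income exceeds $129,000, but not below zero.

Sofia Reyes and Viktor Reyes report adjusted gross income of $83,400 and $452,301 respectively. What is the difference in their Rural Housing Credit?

Sofia ($83,400): Rural Housing Credit: $83,400 is at or below the $129,000 threshold, so the full $2,492 applies.
Viktor ($452,301): Rural Housing Credit: income exceeds $129,000 by $323,301 → 81 increments × $35 = $2,835 ≥ base, so the credit is $0.
Difference: |$2,492 − $0| = $2,492.

$2,492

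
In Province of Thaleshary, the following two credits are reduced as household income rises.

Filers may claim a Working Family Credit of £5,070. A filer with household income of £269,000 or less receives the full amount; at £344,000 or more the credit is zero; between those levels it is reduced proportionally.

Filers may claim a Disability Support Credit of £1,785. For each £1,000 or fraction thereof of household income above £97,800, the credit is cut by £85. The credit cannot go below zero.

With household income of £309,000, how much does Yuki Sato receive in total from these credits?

Working Family Credit: £309,000 is £40,000 into a £75,000 phase-out range, leaving 35,000/75,000 of the credit: £5,070 × 35,000/75,000 = £2,366.
Disability Support Credit: income exceeds £97,800 by £211,200 → 212 increments × £85 = £18,020 ≥ base, so the credit is £0.
Total: £2,366 + £0 = £2,366.

£2,366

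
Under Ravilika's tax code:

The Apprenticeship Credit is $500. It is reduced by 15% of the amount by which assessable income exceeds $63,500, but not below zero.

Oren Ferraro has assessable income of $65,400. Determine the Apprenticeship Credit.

$215

Apprenticeship Credit: 15% of the $1,900 excess over $63,500 is $285; credit = $500 − $285 = $215.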